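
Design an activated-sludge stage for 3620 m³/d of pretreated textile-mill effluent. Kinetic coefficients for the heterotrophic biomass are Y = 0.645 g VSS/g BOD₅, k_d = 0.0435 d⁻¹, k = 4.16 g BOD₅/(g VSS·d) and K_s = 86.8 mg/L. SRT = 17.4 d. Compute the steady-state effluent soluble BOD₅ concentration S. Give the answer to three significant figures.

S ≈ 3.39 mg/L

For a completely mixed reactor with recycle the Lawrence–McCarty relation gives S = K_s·(1 + k_d·θ_c) / [θ_c·(Y·k − k_d) − 1] = 86.8 × (1 + 0.0435 × 17.4) / [17.4 × (0.645 × 4.16 − 0.0435) − 1] = 152.5 / 44.93 = 3.394 mg/L.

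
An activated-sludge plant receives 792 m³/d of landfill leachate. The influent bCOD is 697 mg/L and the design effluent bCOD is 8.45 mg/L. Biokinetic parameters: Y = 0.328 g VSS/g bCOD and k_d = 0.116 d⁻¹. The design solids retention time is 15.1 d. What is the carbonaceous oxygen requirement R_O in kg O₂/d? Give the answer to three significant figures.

Correct the yield for decay: Y_obs = Y/(1 + k_d θ_c) = 0.328 / (1 + 0.116 × 15.1) = 0.328 / 2.752 = 0.1192.
Q·(S₀ − S) = 792 × (697 − 8.45) × 10⁻³ = 545.3 kg/d removed.
Net sludge production P_X = 0.1192 × 545.3 = 65.01 kg VSS/d.
R_O = Q·(S₀ − S) − 1.42·P_X = 545.3 − 1.42 × 65.01 = 453.0 kg O₂/d.

R_O ≈ 453 kg O₂/d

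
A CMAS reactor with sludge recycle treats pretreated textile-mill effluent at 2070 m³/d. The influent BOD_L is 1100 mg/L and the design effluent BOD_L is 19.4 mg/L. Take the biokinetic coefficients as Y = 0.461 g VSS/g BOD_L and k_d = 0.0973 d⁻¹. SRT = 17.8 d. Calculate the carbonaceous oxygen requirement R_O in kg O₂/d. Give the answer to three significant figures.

R_O ≈ 1700 kg O₂/d

Y_obs = Y / (1 + k_d θ_c) = 0.461 / (1 + 0.0973 × 17.8) = 0.461 / 2.732 = 0.1687.
ΔS = 1100 − 19.4 = 1081 mg/L, so the substrate removal rate is 2070 × 1081/1000 = 2237 kg BOD_L/d.
Net sludge production P_X = 0.1687 × 2237 = 377.5 kg VSS/d.
R_O = Q·ΔS − 1.42 P_X = 2237 − 536.0 = 1701 kg O₂/d.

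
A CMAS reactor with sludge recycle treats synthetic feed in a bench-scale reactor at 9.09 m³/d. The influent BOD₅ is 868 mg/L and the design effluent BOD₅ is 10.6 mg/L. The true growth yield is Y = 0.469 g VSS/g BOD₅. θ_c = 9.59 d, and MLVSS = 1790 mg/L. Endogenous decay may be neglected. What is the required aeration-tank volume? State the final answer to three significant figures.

V·X = Y·Q·ΔS·θ_c gives V = 0.469 × 9.09 × (868 − 10.6) × 9.59 / 1790 = 19.58 m³.

V ≈ 19.6 m³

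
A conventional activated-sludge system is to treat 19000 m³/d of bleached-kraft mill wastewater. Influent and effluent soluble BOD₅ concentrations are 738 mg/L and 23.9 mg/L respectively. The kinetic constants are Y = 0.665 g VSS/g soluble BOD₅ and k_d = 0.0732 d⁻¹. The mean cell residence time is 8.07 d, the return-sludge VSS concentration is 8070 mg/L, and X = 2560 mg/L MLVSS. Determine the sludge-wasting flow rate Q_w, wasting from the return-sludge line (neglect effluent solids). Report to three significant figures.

Q_w ≈ 703 m³/d

From the SRT design equation V = Y Q (S₀−S) θ_c / [X (1 + k_d θ_c)] = 0.665 × 19000 × (738 − 23.9) × 8.07 / [2560 × (1 + 0.0732 × 8.07)] = 7.28×10^7 / 4072 = 17880 m³.
θ_c = V·X/(Q_w·X_r) when wasting from the recycle, so Q_w = V·X/(θ_c·X_r) = 17880 × 2560 / (8.07 × 8070) = 702.9 m³/d.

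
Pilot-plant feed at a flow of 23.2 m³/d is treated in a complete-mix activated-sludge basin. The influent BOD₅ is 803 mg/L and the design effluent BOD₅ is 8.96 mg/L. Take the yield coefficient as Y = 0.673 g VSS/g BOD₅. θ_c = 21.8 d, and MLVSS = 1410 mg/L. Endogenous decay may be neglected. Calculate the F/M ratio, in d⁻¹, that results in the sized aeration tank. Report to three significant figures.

V·X = Y·Q·ΔS·θ_c gives V = 0.673 × 23.2 × (803 − 8.96) × 21.8 / 1410 = 191.7 m³.
F/M = applied load / biomass = Q·S₀/(V·X) = 23.2 × 803 / (191.7 × 1410) = 0.06893 d⁻¹.

F/M ≈ 0.0689 d⁻¹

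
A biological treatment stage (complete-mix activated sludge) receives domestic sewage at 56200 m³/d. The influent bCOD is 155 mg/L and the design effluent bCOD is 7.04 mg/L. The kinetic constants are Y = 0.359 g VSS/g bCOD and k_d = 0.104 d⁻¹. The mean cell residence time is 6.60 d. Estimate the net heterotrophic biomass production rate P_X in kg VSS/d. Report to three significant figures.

Observed yield with endogenous decay: Y_obs = Y / (1 + k_d·θ_c) = 0.359 / (1 + 0.104 × 6.60) = 0.359 / 1.686 = 0.2129 g VSS/g bCOD.
Q·(S₀ − S) = 56200 × (155 − 7.04) × 10⁻³ = 8315 kg/d removed.
So the net sludge growth is P_X = 0.2129 × 8315 = 1770 kg VSS/d.

P_X ≈ 1770 kg VSS/d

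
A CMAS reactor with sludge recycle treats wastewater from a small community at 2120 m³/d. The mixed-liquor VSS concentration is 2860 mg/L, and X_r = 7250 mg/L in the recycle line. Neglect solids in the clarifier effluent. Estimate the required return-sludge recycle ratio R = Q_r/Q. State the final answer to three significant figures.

Solids balance on the clarifier gives (1+R)X = R·X_r, so R = X/(X_r − X) = 2860 / (7250 − 2860) = 0.6515.

R ≈ 0.651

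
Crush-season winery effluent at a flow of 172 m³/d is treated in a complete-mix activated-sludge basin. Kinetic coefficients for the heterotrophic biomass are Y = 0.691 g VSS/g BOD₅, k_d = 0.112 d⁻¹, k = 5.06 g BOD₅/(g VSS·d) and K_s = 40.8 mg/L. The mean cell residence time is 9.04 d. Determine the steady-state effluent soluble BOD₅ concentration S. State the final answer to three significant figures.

From the Monod/SRT balance for a CMAS, S = K_s·(1+k_d θ_c)/[θ_c·(Y k − k_d) − 1] = 40.8 × (1 + 0.112 × 9.04) / [9.04 × (0.691 × 5.06 − 0.112) − 1] = 82.11 / 29.60 = 2.774 mg/L.

S ≈ 2.77 mg/L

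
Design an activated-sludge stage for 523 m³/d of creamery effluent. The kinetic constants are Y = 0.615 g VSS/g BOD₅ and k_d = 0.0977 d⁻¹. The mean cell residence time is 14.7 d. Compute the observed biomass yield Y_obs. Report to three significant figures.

The observed yield is Y_obs = Y/(1 + k_d·θ_c) = 0.615 / (1 + 0.0977 × 14.7) = 0.615 / 2.436 = 0.2524 g VSS per g BOD₅ removed.

Y_obs ≈ 0.252 g VSS/g BOD₅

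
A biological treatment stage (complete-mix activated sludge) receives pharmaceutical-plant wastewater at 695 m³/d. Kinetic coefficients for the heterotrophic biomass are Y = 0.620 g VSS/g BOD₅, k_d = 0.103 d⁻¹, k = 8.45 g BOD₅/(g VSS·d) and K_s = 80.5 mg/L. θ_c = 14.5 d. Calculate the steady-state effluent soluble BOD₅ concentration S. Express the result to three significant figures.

Effluent substrate depends only on kinetics and SRT: S = K_s(1 + k_d θ_c) / [θ_c(Yk − k_d) − 1] = 80.5 × (1 + 0.103 × 14.5) / [14.5 × (0.620 × 8.45 − 0.103) − 1] = 200.7 / 73.47 = 2.732 mg/L.

S ≈ 2.73 mg/L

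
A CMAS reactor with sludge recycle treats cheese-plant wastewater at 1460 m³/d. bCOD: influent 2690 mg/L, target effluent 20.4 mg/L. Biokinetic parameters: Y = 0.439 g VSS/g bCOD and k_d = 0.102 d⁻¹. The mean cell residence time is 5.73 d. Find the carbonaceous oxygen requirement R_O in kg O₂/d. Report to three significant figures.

Observed yield with endogenous decay: Y_obs = Y / (1 + k_d·θ_c) = 0.439 / (1 + 0.102 × 5.73) = 0.439 / 1.584 = 0.2771 g VSS/g bCOD.
Q·(S₀ − S) = 1460 × (2690 − 20.4) × 10⁻³ = 3898 kg/d removed.
P_X = Y_obs·Q·(S₀ − S) = 0.2771 × 3898 = 1080 kg VSS/d.
R_O = Q·ΔS − 1.42 P_X = 3898 − 1533 = 2364 kg O₂/d.

R_O ≈ 2360 kg O₂/d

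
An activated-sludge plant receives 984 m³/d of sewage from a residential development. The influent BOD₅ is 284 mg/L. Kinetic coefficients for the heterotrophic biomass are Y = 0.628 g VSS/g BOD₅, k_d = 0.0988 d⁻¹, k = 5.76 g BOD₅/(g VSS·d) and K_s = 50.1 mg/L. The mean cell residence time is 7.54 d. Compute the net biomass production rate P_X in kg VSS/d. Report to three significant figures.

For a completely mixed reactor with recycle the Lawrence–McCarty relation gives S = K_s·(1 + k_d·θ_c) / [θ_c·(Y·k − k_d) − 1] = 50.1 × (1 + 0.0988 × 7.54) / [7.54 × (0.628 × 5.76 − 0.0988) − 1] = 87.42 / 25.53 = 3.424 mg/L.
Y_obs = Y / (1 + k_d θ_c) = 0.628 / (1 + 0.0988 × 7.54) = 0.628 / 1.745 = 0.3599.
Mass of BOD₅ removed per day: Q(S₀ − S) = 984 × 280.6 g/m³ = 276.1 kg/d.
So the net sludge growth is P_X = 0.3599 × 276.1 = 99.36 kg VSS/d.

P_X ≈ 99.4 kg VSS/d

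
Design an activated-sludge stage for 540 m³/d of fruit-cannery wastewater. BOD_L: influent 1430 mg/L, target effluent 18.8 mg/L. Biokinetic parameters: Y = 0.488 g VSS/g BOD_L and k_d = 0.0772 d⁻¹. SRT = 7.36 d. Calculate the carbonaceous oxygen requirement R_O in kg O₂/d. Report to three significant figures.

The observed yield is Y_obs = Y/(1 + k_d·θ_c) = 0.488 / (1 + 0.0772 × 7.36) = 0.488 / 1.568 = 0.3112 g VSS per g BOD_L removed.
Mass of BOD_L removed per day: Q(S₀ − S) = 540 × 1411 g/m³ = 762.0 kg/d.
P_X = Y_obs·Q·(S₀ − S) = 0.3112 × 762.0 = 237.1 kg VSS/d.
R_O = Q·(S₀ − S) − 1.42·P_X = 762.0 − 1.42 × 237.1 = 425.3 kg O₂/d.

R_O ≈ 425 kg O₂/d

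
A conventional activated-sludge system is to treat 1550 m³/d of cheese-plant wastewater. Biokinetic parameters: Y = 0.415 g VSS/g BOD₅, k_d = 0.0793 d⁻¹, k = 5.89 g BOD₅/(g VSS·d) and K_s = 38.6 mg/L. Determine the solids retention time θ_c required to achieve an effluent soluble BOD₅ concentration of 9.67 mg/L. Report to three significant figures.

θ_c ≈ 2.44 d

At the target effluent, Y k S/(K_s+S) = 0.415×5.89×9.67/48.27 = 0.4897 d⁻¹.
Then 1/θ_c = μ − k_d = 0.4897 − 0.0793 = 0.4104 d⁻¹, giving θ_c = 2.437 d.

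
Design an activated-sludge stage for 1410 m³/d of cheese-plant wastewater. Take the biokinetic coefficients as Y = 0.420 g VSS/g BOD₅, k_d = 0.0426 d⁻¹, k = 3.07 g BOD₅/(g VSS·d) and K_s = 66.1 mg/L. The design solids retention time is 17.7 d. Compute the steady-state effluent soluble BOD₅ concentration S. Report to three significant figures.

S ≈ 5.50 mg/L

From the Monod/SRT balance for a CMAS, S = K_s·(1+k_d θ_c)/[θ_c·(Y k − k_d) − 1] = 66.1 × (1 + 0.0426 × 17.7) / [17.7 × (0.420 × 3.07 − 0.0426) − 1] = 115.9 / 21.07 = 5.503 mg/L.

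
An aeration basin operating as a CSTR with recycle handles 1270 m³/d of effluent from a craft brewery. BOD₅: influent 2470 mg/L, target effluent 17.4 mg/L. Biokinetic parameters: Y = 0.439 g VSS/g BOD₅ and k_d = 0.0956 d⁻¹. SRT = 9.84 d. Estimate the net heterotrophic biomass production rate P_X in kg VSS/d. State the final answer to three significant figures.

The observed yield is Y_obs = Y/(1 + k_d·θ_c) = 0.439 / (1 + 0.0956 × 9.84) = 0.439 / 1.941 = 0.2262 g VSS per g BOD₅ removed.
Substrate removed = Q·(S₀ − S) = 1270 m³/d × (2470 − 17.4) g/m³ = 3.11×10^6 g/d = 3115 kg/d.
Net biomass production P_X = Y_obs × Q·(S₀ − S) = 0.2262 × 3115 = 704.6 kg VSS/d.

P_X ≈ 705 kg VSS/d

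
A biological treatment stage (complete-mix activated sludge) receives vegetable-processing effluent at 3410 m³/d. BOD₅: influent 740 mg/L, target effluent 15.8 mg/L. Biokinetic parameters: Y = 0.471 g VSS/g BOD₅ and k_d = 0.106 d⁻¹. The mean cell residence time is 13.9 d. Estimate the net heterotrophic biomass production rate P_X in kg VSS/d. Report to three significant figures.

P_X ≈ 470 kg VSS/d

Correct the yield for decay: Y_obs = Y/(1 + k_d θ_c) = 0.471 / (1 + 0.106 × 13.9) = 0.471 / 2.473 = 0.1904.
ΔS = 740 − 15.8 = 724.2 mg/L, so the substrate removal rate is 3410 × 724.2/1000 = 2470 kg BOD₅/d.
So the net sludge growth is P_X = 0.1904 × 2470 = 470.3 kg VSS/d.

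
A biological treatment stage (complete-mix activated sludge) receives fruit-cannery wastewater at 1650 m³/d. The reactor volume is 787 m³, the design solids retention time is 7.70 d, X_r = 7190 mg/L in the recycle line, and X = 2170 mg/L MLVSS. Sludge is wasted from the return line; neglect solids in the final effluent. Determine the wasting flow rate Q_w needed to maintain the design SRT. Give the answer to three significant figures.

Q_w ≈ 30.8 m³/d

θ_c = V·X/(Q_w·X_r) when wasting from the recycle, so Q_w = V·X/(θ_c·X_r) = 787.0 × 2170 / (7.70 × 7190) = 30.85 m³/d.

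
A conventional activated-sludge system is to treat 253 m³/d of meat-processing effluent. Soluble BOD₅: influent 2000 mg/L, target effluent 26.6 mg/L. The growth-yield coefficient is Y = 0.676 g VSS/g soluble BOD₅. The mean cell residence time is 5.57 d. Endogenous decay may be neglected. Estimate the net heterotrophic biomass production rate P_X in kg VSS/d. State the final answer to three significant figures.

P_X ≈ 338 kg VSS/d

With endogenous decay neglected, the observed yield equals the true yield: Y_obs = Y = 0.676 g VSS/g soluble BOD₅.
Q·(S₀ − S) = 253 × (2000 − 26.6) × 10⁻³ = 499.3 kg/d removed.
Net biomass production P_X = Y_obs × Q·(S₀ − S) = 0.6760 × 499.3 = 337.5 kg VSS/d.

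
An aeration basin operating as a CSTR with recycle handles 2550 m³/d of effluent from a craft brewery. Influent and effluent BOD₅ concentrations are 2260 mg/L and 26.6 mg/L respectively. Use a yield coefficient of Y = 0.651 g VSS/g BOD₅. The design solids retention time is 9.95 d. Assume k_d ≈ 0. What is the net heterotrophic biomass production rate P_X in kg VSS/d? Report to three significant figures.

Since k_d ≈ 0, Y_obs = Y = 0.651 g VSS/g BOD₅.
Q·(S₀ − S) = 2550 × (2260 − 26.6) × 10⁻³ = 5695 kg/d removed.
So the net sludge growth is P_X = 0.6510 × 5695 = 3708 kg VSS/d.

P_X ≈ 3710 kg VSS/d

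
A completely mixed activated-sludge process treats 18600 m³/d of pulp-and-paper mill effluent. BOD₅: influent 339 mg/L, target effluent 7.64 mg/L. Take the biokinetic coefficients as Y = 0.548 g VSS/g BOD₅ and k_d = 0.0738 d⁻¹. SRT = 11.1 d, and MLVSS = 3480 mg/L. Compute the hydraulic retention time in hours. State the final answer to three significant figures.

Rearranging the biomass balance for a CMAS with decay, V = Y·Q·ΔS·θ_c / [X·(1+k_d θ_c)] = 0.548 × 18600 × (339 − 7.64) × 11.1 / [3480 × (1 + 0.0738 × 11.1)] = 3.75×10^7 / 6331 = 5922 m³.
Hydraulic retention time τ = V/Q = 5922 / 18600 = 0.3184 d = 7.641 h.

τ ≈ 7.64 h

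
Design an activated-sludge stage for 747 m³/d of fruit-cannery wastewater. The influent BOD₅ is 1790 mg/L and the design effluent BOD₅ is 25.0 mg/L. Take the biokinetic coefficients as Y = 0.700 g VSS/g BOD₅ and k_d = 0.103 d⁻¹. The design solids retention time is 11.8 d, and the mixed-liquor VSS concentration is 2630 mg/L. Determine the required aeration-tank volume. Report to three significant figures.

Steady-state biomass mass balance: V·X·(1 + k_d·θ_c) = Y·Q·(S₀ − S)·θ_c, so V = 0.700 × 747 × (1790 − 25.0) × 11.8 / [2630 × (1 + 0.103 × 11.8)] = 1.09×10^7 / 5827 = 1869 m³.

V ≈ 1870 m³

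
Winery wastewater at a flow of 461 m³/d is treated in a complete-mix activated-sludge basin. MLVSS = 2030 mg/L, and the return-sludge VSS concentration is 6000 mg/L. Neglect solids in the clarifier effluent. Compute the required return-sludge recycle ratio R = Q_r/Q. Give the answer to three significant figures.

R ≈ 0.511

Solids balance on the clarifier gives (1+R)X = R·X_r, so R = X/(X_r − X) = 2030 / (6000 − 2030) = 0.5113.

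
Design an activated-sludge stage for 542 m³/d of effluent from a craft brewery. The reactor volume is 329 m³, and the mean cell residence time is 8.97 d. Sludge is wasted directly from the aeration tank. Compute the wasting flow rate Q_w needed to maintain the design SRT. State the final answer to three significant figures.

Q_w ≈ 36.7 m³/d

Wasting from the aeration tank: Q_w = V / θ_c = 329.0 / 8.97 = 36.68 m³/d.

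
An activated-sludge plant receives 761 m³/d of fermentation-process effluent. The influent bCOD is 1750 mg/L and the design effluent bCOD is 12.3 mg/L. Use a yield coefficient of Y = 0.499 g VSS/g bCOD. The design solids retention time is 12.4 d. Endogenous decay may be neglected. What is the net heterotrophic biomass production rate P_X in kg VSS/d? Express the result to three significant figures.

P_X ≈ 660 kg VSS/d

Since k_d ≈ 0, Y_obs = Y = 0.499 g VSS/g bCOD.
ΔS = 1750 − 12.3 = 1738 mg/L, so the substrate removal rate is 761 × 1738/1000 = 1322 kg bCOD/d.
Biomass produced: P_X = Y_obs·Q·ΔS = 0.4990 × 1322 ≈ 659.9 kg VSS/d.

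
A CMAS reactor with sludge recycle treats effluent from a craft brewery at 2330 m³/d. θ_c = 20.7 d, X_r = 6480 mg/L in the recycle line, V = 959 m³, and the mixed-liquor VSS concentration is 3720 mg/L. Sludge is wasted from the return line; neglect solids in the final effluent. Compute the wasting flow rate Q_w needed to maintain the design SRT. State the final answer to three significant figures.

θ_c = V·X/(Q_w·X_r) when wasting from the recycle, so Q_w = V·X/(θ_c·X_r) = 959.0 × 3720 / (20.7 × 6480) = 26.60 m³/d.

Q_w ≈ 26.6 m³/d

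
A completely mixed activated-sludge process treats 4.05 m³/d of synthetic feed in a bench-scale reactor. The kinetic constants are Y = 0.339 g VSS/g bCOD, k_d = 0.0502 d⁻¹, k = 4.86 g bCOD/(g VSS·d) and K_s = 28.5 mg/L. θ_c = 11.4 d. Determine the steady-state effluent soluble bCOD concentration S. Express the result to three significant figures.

S ≈ 2.60 mg/L

From the Monod/SRT balance for a CMAS, S = K_s·(1+k_d θ_c)/[θ_c·(Y k − k_d) − 1] = 28.5 × (1 + 0.0502 × 11.4) / [11.4 × (0.339 × 4.86 − 0.0502) − 1] = 44.81 / 17.21 = 2.604 mg/L.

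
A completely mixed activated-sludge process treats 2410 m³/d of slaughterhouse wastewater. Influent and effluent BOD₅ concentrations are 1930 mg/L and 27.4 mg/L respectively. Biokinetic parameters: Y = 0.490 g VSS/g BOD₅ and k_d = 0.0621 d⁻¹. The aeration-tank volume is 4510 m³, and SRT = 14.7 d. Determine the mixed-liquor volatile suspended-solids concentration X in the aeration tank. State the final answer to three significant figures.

X ≈ 3830 mg/L

X = Y·Q·ΔS·θ_c / [V·(1 + k_d θ_c)] = 0.490 × 2410 × (1930 − 27.4) × 14.7 / [4510 × (1 + 0.0621 × 14.7)] = 3828 mg/L.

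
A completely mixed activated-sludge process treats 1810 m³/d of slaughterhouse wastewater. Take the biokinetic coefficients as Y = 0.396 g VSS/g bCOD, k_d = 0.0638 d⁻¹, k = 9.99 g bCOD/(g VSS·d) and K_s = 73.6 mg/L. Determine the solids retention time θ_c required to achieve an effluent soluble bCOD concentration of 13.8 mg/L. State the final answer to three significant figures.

From 1/θ_c = Y·k·S/(K_s + S) − k_d: Y·k·S/(K_s+S) = 0.396 × 9.99 × 13.8 / (73.6 + 13.8) = 0.6246 d⁻¹.
1/θ_c = 0.6246 − 0.0638 = 0.5608 d⁻¹, so θ_c = 1.783 d.

θ_c ≈ 1.78 d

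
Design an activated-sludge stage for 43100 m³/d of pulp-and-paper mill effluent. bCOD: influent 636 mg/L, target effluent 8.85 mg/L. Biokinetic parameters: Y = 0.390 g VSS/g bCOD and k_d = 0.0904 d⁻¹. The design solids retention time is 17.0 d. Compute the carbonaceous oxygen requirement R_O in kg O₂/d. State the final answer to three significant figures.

Observed yield with endogenous decay: Y_obs = Y / (1 + k_d·θ_c) = 0.390 / (1 + 0.0904 × 17.0) = 0.390 / 2.537 = 0.1537 g VSS/g bCOD.
ΔS = 636 − 8.85 = 627.1 mg/L, so the substrate removal rate is 43100 × 627.1/1000 = 27030 kg bCOD/d.
Biomass synthesised: P_X = Y_obs × 27030 = 4156 kg VSS/d.
R_O = Q·ΔS − 1.42 P_X = 27030 − 5901 = 21129 kg O₂/d.

R_O ≈ 21100 kg O₂/d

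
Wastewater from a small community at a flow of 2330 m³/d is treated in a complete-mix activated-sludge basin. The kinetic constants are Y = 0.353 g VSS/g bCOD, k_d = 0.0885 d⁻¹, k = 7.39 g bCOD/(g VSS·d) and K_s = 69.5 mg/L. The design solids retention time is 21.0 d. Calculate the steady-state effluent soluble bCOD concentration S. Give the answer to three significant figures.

S ≈ 3.83 mg/L

From the Monod/SRT balance for a CMAS, S = K_s·(1+k_d θ_c)/[θ_c·(Y k − k_d) − 1] = 69.5 × (1 + 0.0885 × 21.0) / [21.0 × (0.353 × 7.39 − 0.0885) − 1] = 198.7 / 51.92 = 3.826 mg/L.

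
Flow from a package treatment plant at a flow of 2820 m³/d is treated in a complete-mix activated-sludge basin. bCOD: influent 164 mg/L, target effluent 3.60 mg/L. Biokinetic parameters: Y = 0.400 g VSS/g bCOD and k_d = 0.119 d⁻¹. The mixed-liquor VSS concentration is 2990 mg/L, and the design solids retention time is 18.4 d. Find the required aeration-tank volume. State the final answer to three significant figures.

V ≈ 349 m³

Rearranging the biomass balance for a CMAS with decay, V = Y·Q·ΔS·θ_c / [X·(1+k_d θ_c)] = 0.400 × 2820 × (164 − 3.60) × 18.4 / [2990 × (1 + 0.119 × 18.4)] = 3.33×10^6 / 9537 = 349.1 m³.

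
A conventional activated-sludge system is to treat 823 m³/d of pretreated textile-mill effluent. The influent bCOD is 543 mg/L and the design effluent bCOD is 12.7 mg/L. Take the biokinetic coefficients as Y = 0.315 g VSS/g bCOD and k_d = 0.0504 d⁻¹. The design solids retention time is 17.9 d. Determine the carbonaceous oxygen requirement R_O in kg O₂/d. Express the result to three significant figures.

Correct the yield for decay: Y_obs = Y/(1 + k_d θ_c) = 0.315 / (1 + 0.0504 × 17.9) = 0.315 / 1.902 = 0.1656.
ΔS = 543 − 12.7 = 530.3 mg/L, so the substrate removal rate is 823 × 530.3/1000 = 436.4 kg bCOD/d.
Net sludge production P_X = 0.1656 × 436.4 = 72.27 kg VSS/d.
R_O = Q·ΔS − 1.42 P_X = 436.4 − 102.6 = 333.8 kg O₂/d.

R_O ≈ 334 kg O₂/d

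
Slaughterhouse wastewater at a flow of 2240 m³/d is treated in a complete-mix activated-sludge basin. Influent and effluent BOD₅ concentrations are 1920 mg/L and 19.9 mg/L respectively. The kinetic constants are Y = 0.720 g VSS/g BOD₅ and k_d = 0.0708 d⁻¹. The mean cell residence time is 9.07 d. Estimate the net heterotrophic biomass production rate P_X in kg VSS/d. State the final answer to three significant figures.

P_X ≈ 1870 kg VSS/d

Y_obs = Y / (1 + k_d θ_c) = 0.720 / (1 + 0.0708 × 9.07) = 0.720 / 1.642 = 0.4384.
Mass of BOD₅ removed per day: Q(S₀ − S) = 2240 × 1900 g/m³ = 4256 kg/d.
Biomass produced: P_X = Y_obs·Q·ΔS = 0.4384 × 4256 ≈ 1866 kg VSS/d.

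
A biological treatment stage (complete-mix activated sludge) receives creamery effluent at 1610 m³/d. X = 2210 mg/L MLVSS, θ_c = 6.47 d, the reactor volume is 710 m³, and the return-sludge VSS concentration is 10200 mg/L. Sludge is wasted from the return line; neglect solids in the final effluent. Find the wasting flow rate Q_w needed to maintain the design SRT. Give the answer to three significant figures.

Q_w = (V·X)/(θ_c X_r) = 710.0 × 2210 / (6.47 × 10200) = 23.78 m³/d.

Q_w ≈ 23.8 m³/d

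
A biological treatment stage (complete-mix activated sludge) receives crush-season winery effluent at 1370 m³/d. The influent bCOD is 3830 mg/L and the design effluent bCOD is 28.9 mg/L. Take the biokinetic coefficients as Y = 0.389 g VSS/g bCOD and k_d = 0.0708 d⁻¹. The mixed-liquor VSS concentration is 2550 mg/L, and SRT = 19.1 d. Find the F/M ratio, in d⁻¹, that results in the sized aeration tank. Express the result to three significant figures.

Steady-state biomass mass balance: V·X·(1 + k_d·θ_c) = Y·Q·(S₀ − S)·θ_c, so V = 0.389 × 1370 × (3830 − 28.9) × 19.1 / [2550 × (1 + 0.0708 × 19.1)] = 3.87×10^7 / 5998 = 6450 m³.
F/M = applied load / biomass = Q·S₀/(V·X) = 1370 × 3830 / (6450 × 2550) = 0.3190 d⁻¹.

F/M ≈ 0.319 d⁻¹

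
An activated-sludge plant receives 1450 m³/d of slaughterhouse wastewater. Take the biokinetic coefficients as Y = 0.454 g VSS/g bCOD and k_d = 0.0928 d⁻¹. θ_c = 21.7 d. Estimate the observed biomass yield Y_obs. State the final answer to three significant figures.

Y_obs = Y / (1 + k_d θ_c) = 0.454 / (1 + 0.0928 × 21.7) = 0.454 / 3.014 = 0.1506.

Y_obs ≈ 0.151 g VSS/g bCOD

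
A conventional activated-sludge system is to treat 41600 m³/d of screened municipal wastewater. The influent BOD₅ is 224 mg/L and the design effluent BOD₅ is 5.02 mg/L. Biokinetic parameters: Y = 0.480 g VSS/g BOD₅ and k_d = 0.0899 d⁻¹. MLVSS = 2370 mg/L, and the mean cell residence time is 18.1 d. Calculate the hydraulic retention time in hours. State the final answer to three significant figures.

Steady-state biomass mass balance: V·X·(1 + k_d·θ_c) = Y·Q·(S₀ − S)·θ_c, so V = 0.480 × 41600 × (224 − 5.02) × 18.1 / [2370 × (1 + 0.0899 × 18.1)] = 7.91×10^7 / 6226 = 12711 m³.
Hydraulic retention time τ = V/Q = 12711 / 41600 = 0.3056 d = 7.333 h.

τ ≈ 7.33 h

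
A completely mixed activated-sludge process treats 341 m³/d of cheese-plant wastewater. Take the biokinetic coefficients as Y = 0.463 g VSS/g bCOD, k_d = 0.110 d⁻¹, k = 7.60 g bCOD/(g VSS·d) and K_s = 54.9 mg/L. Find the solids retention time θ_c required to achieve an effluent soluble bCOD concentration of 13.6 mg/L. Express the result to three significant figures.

θ_c ≈ 1.70 d

From 1/θ_c = Y·k·S/(K_s + S) − k_d: Y·k·S/(K_s+S) = 0.463 × 7.60 × 13.6 / (54.9 + 13.6) = 0.6986 d⁻¹.
1/θ_c = 0.6986 − 0.110 = 0.5886 d⁻¹, so θ_c = 1.699 d.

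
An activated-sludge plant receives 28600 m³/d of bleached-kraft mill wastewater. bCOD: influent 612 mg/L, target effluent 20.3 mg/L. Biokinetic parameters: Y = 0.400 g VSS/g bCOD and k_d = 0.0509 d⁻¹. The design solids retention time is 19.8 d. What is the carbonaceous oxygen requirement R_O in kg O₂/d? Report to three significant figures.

R_O ≈ 12100 kg O₂/d

The observed yield is Y_obs = Y/(1 + k_d·θ_c) = 0.400 / (1 + 0.0509 × 19.8) = 0.400 / 2.008 = 0.1992 g VSS per g bCOD removed.
Q·(S₀ − S) = 28600 × (612 − 20.3) × 10⁻³ = 16923 kg/d removed.
Biomass synthesised: P_X = Y_obs × 16923 = 3371 kg VSS/d.
R_O = Q·ΔS − 1.42 P_X = 16923 − 4787 = 12135 kg O₂/d.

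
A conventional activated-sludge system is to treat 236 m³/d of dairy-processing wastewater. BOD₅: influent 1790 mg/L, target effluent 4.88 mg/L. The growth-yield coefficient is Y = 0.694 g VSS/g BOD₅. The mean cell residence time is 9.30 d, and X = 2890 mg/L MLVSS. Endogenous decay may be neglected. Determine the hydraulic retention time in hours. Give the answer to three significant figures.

Biomass mass balance (decay neglected): V·X = Y·Q·(S₀ − S)·θ_c, so V = 0.694 × 236 × (1790 − 4.88) × 9.30 / 2890 = 940.9 m³.
τ = V/Q = 940.9/236 = 3.987 d, or 95.68 h.

τ ≈ 95.7 h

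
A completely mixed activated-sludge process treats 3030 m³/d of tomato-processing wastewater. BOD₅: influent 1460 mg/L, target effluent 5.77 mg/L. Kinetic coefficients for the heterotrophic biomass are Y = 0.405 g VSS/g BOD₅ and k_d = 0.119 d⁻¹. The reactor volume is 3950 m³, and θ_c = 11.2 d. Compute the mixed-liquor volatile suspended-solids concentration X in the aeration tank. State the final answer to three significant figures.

X = Y·Q·ΔS·θ_c / [V·(1 + k_d θ_c)] = 0.405 × 3030 × (1460 − 5.77) × 11.2 / [3950 × (1 + 0.119 × 11.2)] = 2169 mg/L.

X ≈ 2170 mg/L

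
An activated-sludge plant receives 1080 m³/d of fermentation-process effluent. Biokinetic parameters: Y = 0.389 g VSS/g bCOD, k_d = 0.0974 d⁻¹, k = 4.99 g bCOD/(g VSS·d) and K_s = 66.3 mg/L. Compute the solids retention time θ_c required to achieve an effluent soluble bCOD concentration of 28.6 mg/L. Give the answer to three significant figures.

Specific growth rate at S = 28.6 mg/L: μ = YkS/(K_s+S) = 0.389·4.99·28.6/(66.3+28.6) = 0.5850 d⁻¹.
θ_c = 1/(μ − k_d) = 1/(0.5850 − 0.0974) = 1/0.4876 = 2.051 d.

θ_c ≈ 2.05 d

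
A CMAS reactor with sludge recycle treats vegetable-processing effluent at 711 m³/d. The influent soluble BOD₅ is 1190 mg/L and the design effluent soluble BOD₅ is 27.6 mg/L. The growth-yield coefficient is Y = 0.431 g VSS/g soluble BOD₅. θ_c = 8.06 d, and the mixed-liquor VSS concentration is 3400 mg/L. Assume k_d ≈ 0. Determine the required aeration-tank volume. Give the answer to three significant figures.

V ≈ 844 m³

With k_d = 0 the design equation reduces to V = Y Q (S₀−S) θ_c / X = 0.431 × 711 × (1190 − 27.6) × 8.06 / 3400 = 844.4 m³.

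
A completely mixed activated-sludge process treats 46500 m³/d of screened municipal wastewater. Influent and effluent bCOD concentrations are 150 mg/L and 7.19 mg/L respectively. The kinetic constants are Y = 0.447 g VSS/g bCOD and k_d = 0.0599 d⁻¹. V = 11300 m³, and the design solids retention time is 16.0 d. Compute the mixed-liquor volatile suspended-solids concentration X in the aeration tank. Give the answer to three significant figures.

X ≈ 2150 mg/L

From V·X·(1 + k_d·θ_c) = Y·Q·(S₀ − S)·θ_c: X = 0.447 × 46500 × (150 − 7.19) × 16.0 / [11300 × (1 + 0.0599 × 16.0)] = 2146 mg/L.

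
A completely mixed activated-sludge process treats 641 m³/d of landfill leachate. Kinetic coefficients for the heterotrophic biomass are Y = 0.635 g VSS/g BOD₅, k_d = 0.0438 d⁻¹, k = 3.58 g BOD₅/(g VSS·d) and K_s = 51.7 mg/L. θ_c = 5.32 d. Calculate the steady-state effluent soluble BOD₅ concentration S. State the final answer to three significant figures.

Effluent substrate depends only on kinetics and SRT: S = K_s(1 + k_d θ_c) / [θ_c(Yk − k_d) − 1] = 51.7 × (1 + 0.0438 × 5.32) / [5.32 × (0.635 × 3.58 − 0.0438) − 1] = 63.75 / 10.86 = 5.869 mg/L.

S ≈ 5.87 mg/L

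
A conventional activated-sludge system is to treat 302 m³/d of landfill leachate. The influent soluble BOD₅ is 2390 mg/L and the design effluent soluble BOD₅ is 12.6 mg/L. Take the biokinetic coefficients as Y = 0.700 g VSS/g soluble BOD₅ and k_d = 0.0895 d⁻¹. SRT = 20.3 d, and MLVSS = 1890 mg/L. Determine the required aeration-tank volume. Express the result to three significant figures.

V ≈ 1920 m³

Rearranging the biomass balance for a CMAS with decay, V = Y·Q·ΔS·θ_c / [X·(1+k_d θ_c)] = 0.700 × 302 × (2390 − 12.6) × 20.3 / [1890 × (1 + 0.0895 × 20.3)] = 1.02×10^7 / 5324 = 1916 m³.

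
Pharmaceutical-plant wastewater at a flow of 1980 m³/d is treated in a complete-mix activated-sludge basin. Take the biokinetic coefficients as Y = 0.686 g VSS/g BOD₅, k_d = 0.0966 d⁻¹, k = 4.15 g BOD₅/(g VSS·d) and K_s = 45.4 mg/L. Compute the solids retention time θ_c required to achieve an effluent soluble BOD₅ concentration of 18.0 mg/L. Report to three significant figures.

From 1/θ_c = Y·k·S/(K_s + S) − k_d: Y·k·S/(K_s+S) = 0.686 × 4.15 × 18.0 / (45.4 + 18.0) = 0.8083 d⁻¹.
θ_c = 1/(μ − k_d) = 1/(0.8083 − 0.0966) = 1/0.7117 = 1.405 d.

θ_c ≈ 1.41 d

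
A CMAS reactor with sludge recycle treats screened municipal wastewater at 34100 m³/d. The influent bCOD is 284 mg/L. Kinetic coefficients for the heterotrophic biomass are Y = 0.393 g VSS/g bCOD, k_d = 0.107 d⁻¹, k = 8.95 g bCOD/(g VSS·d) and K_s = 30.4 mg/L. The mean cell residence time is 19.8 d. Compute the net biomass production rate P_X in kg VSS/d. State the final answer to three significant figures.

P_X ≈ 1210 kg VSS/d

From the Monod/SRT balance for a CMAS, S = K_s·(1+k_d θ_c)/[θ_c·(Y k − k_d) − 1] = 30.4 × (1 + 0.107 × 19.8) / [19.8 × (0.393 × 8.95 − 0.107) − 1] = 94.81 / 66.52 = 1.425 mg/L.
Y_obs = Y / (1 + k_d θ_c) = 0.393 / (1 + 0.107 × 19.8) = 0.393 / 3.119 = 0.1260.
Substrate removed = Q·(S₀ − S) = 34100 m³/d × (284 − 1.43) g/m³ = 9.64×10^6 g/d = 9636 kg/d.
Net biomass production P_X = Y_obs × Q·(S₀ − S) = 0.1260 × 9636 = 1214 kg VSS/d.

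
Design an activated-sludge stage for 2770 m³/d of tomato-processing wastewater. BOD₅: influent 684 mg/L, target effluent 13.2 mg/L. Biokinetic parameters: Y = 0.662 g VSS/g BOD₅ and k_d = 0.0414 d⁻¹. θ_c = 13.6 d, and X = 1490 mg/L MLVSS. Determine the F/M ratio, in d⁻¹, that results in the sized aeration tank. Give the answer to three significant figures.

Steady-state biomass mass balance: V·X·(1 + k_d·θ_c) = Y·Q·(S₀ − S)·θ_c, so V = 0.662 × 2770 × (684 − 13.2) × 13.6 / [1490 × (1 + 0.0414 × 13.6)] = 1.67×10^7 / 2329 = 7183 m³.
F/M = Q·S₀ / (V·X) = 2770 × 684 / (7183 × 1490) = 0.1770 g BOD₅·(g VSS·d)⁻¹.

F/M ≈ 0.177 d⁻¹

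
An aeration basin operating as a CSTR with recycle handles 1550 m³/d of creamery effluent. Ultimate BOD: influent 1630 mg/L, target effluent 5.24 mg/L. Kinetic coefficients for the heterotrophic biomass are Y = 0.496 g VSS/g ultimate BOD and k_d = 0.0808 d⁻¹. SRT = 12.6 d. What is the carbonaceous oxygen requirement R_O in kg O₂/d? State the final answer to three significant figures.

Y_obs = Y / (1 + k_d θ_c) = 0.496 / (1 + 0.0808 × 12.6) = 0.496 / 2.018 = 0.2458.
Mass of ultimate BOD removed per day: Q(S₀ − S) = 1550 × 1625 g/m³ = 2518 kg/d.
P_X = Y_obs·Q·(S₀ − S) = 0.2458 × 2518 = 619.0 kg VSS/d.
Carbonaceous O₂ demand = substrate oxidised − cell-mass equivalent = 2518 − 1.42 × 619.0 = 1639 kg O₂/d.

R_O ≈ 1640 kg O₂/d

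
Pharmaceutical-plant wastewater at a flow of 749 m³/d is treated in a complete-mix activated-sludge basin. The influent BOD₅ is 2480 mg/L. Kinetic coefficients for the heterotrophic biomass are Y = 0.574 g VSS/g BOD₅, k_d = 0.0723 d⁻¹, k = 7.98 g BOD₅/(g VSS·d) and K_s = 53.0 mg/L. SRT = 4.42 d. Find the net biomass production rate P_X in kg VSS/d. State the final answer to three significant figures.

Effluent substrate depends only on kinetics and SRT: S = K_s(1 + k_d θ_c) / [θ_c(Yk − k_d) − 1] = 53.0 × (1 + 0.0723 × 4.42) / [4.42 × (0.574 × 7.98 − 0.0723) − 1] = 69.94 / 18.93 = 3.695 mg/L.
The observed yield is Y_obs = Y/(1 + k_d·θ_c) = 0.574 / (1 + 0.0723 × 4.42) = 0.574 / 1.320 = 0.4350 g VSS per g BOD₅ removed.
Substrate removed = Q·(S₀ − S) = 749 m³/d × (2480 − 3.70) g/m³ = 1.85×10^6 g/d = 1855 kg/d.
Biomass produced: P_X = Y_obs·Q·ΔS = 0.4350 × 1855 ≈ 806.8 kg VSS/d.

P_X ≈ 807 kg VSS/d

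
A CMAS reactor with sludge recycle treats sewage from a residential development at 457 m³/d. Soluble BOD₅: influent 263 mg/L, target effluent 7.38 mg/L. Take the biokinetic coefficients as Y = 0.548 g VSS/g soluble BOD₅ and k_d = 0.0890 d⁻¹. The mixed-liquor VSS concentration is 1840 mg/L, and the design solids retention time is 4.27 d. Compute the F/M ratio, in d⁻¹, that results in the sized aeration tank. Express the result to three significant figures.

F/M ≈ 0.607 d⁻¹

From the SRT design equation V = Y Q (S₀−S) θ_c / [X (1 + k_d θ_c)] = 0.548 × 457 × (263 − 7.38) × 4.27 / [1840 × (1 + 0.0890 × 4.27)] = 2.73×10^5 / 2539 = 107.6 m³.
F/M = applied load / biomass = Q·S₀/(V·X) = 457 × 263 / (107.6 × 1840) = 0.6068 d⁻¹.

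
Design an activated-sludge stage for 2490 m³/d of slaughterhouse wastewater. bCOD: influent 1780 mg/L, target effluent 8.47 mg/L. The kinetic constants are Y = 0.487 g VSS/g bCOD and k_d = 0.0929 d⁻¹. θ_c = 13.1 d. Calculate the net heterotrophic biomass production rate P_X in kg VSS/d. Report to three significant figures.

P_X ≈ 969 kg VSS/d

Observed yield with endogenous decay: Y_obs = Y / (1 + k_d·θ_c) = 0.487 / (1 + 0.0929 × 13.1) = 0.487 / 2.217 = 0.2197 g VSS/g bCOD.
Q·(S₀ − S) = 2490 × (1780 − 8.47) × 10⁻³ = 4411 kg/d removed.
Biomass produced: P_X = Y_obs·Q·ΔS = 0.2197 × 4411 ≈ 969.0 kg VSS/d.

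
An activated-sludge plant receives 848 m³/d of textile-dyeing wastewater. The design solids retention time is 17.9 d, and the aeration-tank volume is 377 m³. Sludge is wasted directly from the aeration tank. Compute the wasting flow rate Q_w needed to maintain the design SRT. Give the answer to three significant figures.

For wasting at MLVSS concentration, Q_w = V/θ_c = 377.0/17.9 = 21.06 m³/d.

Q_w ≈ 21.1 m³/d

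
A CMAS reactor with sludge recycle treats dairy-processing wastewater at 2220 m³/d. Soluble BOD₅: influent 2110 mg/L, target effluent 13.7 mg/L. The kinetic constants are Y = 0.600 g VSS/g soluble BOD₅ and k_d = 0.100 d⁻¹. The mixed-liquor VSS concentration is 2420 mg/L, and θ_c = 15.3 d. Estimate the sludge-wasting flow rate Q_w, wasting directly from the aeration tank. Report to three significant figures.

Q_w ≈ 456 m³/d

Rearranging the biomass balance for a CMAS with decay, V = Y·Q·ΔS·θ_c / [X·(1+k_d θ_c)] = 0.600 × 2220 × (2110 − 13.7) × 15.3 / [2420 × (1 + 0.100 × 15.3)] = 4.27×10^7 / 6123 = 6978 m³.
With mixed-liquor wasting, θ_c = V/Q_w, so Q_w = V/θ_c = 6978/15.3 = 456.1 m³/d.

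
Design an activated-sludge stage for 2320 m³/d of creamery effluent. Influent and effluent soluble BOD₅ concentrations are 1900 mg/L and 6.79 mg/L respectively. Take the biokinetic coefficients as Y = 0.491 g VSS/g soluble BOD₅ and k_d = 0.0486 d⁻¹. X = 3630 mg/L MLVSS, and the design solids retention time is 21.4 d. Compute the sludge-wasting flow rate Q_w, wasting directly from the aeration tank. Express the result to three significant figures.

Rearranging the biomass balance for a CMAS with decay, V = Y·Q·ΔS·θ_c / [X·(1+k_d θ_c)] = 0.491 × 2320 × (1900 − 6.79) × 21.4 / [3630 × (1 + 0.0486 × 21.4)] = 4.62×10^7 / 7405 = 6232 m³.
With mixed-liquor wasting, θ_c = V/Q_w, so Q_w = V/θ_c = 6232/21.4 = 291.2 m³/d.

Q_w ≈ 291 m³/d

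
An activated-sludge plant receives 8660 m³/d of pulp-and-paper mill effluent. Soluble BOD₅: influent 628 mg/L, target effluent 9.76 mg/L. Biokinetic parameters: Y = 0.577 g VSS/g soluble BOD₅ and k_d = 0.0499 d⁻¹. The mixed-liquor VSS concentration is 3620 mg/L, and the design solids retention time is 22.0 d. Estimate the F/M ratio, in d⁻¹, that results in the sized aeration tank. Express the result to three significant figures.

Rearranging the biomass balance for a CMAS with decay, V = Y·Q·ΔS·θ_c / [X·(1+k_d θ_c)] = 0.577 × 8660 × (628 − 9.76) × 22.0 / [3620 × (1 + 0.0499 × 22.0)] = 6.8×10^7 / 7594 = 8950 m³.
F/M = applied load / biomass = Q·S₀/(V·X) = 8660 × 628 / (8950 × 3620) = 0.1679 d⁻¹.

F/M ≈ 0.168 d⁻¹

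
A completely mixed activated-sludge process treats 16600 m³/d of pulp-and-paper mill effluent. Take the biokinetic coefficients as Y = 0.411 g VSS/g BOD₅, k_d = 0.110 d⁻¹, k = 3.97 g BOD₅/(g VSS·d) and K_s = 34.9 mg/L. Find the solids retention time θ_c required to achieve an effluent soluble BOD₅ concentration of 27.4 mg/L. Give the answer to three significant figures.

Specific growth rate at S = 27.4 mg/L: μ = YkS/(K_s+S) = 0.411·3.97·27.4/(34.9+27.4) = 0.7176 d⁻¹.
θ_c = 1/(μ − k_d) = 1/(0.7176 − 0.110) = 1/0.6076 = 1.646 d.

θ_c ≈ 1.65 d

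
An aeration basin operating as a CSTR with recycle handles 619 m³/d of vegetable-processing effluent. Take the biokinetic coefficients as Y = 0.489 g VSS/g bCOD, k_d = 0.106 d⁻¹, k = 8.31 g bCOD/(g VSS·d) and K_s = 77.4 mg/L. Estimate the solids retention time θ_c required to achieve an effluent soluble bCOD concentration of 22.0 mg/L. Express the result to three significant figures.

θ_c ≈ 1.26 d

From 1/θ_c = Y·k·S/(K_s + S) − k_d: Y·k·S/(K_s+S) = 0.489 × 8.31 × 22.0 / (77.4 + 22.0) = 0.8994 d⁻¹.
θ_c = 1/(μ − k_d) = 1/(0.8994 − 0.106) = 1/0.7934 = 1.260 d.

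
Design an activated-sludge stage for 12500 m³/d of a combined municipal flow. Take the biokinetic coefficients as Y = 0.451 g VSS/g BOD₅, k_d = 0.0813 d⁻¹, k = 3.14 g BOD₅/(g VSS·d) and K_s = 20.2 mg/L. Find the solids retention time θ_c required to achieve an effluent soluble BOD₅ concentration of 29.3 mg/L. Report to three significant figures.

θ_c ≈ 1.32 d

From 1/θ_c = Y·k·S/(K_s + S) − k_d: Y·k·S/(K_s+S) = 0.451 × 3.14 × 29.3 / (20.2 + 29.3) = 0.8382 d⁻¹.
θ_c = 1/(μ − k_d) = 1/(0.8382 − 0.0813) = 1/0.7569 = 1.321 d.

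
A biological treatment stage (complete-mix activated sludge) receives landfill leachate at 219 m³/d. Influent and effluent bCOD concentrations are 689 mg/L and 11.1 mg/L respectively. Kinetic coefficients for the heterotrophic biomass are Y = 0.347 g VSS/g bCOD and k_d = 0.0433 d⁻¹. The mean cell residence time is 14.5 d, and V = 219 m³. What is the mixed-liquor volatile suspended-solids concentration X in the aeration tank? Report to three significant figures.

Solving the biomass balance for X: X = Y Q (S₀−S) θ_c / [V (1+k_d θ_c)] = 0.347 × 219 × (689 − 11.1) × 14.5 / [219 × (1 + 0.0433 × 14.5)] = 2095 mg/L.

X ≈ 2100 mg/L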